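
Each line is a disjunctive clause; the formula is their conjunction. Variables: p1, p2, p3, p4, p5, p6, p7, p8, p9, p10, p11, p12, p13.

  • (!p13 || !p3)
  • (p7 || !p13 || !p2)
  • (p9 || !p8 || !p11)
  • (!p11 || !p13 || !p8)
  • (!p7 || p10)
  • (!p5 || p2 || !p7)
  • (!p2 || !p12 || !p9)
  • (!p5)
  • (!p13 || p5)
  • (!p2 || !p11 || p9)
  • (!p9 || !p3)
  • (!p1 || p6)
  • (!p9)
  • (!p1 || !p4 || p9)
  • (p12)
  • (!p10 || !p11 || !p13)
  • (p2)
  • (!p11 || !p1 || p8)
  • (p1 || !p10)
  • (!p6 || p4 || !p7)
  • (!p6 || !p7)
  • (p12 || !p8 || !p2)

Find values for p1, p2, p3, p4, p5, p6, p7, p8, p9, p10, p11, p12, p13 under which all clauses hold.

Unit propagation: (!p5) forces p5 = False.
The clause (!p13) is unit: p13 must be False.
(!p9) is a unit clause, so p9 = False.
The clause (p12) is unit: p12 must be True.
(p2) is a unit clause, so p2 = True.
The clause (!p11) is unit: p11 must be False.
p7 occurs only negated in the remaining clauses — set p7 = False.
Branch on p1: take p1 = False.
  then p10 is forced to False.
p3, p4, p6, p8 are now unconstrained; take p3 = False, p4 = True, p6 = True, p8 = False.

p1 = F, p2 = T, p3 = F, p4 = T, p5 = F, p6 = T, p7 = F, p8 = F, p9 = F, p10 = F, p11 = F, p12 = T, p13 = F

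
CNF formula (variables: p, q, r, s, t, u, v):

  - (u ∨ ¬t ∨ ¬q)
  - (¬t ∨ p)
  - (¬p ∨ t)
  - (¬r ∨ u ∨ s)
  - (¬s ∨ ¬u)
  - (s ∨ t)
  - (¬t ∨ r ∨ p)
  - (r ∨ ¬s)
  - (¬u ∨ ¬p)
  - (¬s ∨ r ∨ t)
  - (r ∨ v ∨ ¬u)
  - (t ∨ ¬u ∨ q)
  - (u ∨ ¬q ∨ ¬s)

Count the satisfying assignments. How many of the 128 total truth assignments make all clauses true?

6

The models are:
  p=F q=F r=T s=T t=F u=F v=F
  p=F q=F r=T s=T t=F u=F v=T
  p=T q=F r=F s=F t=T u=F v=F
  p=T q=F r=F s=F t=T u=F v=T
  p=T q=F r=T s=T t=T u=F v=F
  p=T q=F r=T s=T t=T u=F v=T
That's 6 in total.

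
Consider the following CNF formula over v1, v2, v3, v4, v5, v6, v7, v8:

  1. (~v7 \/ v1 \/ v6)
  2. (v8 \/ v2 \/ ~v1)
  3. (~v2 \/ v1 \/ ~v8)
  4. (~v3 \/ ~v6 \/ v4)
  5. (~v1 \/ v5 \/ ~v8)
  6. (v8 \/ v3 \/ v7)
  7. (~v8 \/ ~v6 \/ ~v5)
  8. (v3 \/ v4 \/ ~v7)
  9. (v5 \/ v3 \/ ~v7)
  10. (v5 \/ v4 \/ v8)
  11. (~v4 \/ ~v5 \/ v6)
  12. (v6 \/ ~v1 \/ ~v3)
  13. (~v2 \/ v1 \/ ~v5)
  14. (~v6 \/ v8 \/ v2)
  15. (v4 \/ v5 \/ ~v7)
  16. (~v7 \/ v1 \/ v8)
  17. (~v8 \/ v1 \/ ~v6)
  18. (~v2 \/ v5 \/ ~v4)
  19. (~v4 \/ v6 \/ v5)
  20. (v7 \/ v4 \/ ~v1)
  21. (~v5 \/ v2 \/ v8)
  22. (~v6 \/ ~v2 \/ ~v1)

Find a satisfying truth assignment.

v1 = F  v2 = F  v3 = F  v4 = F  v5 = T  v6 = F  v7 = F  v8 = T

Try v1 = False.
The remaining clauses are satisfied by v2 = False, v3 = False, v4 = False, v5 = True, v6 = False, v7 = False, v8 = True.
Every clause has at least one true literal under this assignment.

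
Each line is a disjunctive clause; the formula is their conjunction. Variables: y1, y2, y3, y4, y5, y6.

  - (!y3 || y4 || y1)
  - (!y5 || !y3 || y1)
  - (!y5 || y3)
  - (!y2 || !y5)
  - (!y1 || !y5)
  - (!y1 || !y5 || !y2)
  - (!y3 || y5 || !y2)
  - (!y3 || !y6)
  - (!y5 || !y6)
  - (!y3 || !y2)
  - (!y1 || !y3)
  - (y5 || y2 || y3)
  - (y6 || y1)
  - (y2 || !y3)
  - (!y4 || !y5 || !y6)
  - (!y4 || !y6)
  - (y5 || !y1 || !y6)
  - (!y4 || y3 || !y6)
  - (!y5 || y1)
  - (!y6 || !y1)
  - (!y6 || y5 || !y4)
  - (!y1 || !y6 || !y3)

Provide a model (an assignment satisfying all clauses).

y1 = T, y2 = T, y3 = F, y4 = F, y5 = F, y6 = F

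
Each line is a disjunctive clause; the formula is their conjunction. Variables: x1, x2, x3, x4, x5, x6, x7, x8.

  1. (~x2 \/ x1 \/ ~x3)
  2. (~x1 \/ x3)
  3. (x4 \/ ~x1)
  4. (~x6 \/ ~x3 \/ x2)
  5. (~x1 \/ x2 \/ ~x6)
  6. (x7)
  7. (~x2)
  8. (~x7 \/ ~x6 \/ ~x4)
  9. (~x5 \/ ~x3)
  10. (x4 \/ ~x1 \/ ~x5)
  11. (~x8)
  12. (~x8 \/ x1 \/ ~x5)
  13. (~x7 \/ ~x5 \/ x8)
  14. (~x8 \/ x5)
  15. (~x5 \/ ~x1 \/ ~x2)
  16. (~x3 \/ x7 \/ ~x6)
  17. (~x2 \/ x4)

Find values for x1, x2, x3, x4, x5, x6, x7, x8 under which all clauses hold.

x1 = F, x2 = F, x3 = T, x4 = F, x5 = F, x6 = F, x7 = T, x8 = F

Check each clause:
  1. (~x2 \/ ~x3 \/ x1) — ~x2 is true.
  2. (x3 \/ ~x1) — x3 is true.
  3. (~x1 \/ x4) — ~x1 is true.
  4. (~x3 \/ ~x6 \/ x2) — ~x6 is true.
  5. (~x1 \/ x2 \/ ~x6) — ~x6 is true.
  6. (x7) — x7 is true.
  7. (~x2) — ~x2 is true.
  8. (~x4 \/ ~x7 \/ ~x6) — ~x6 is true.
  9. (~x5 \/ ~x3) — ~x5 is true.
  10. (~x1 \/ x4 \/ ~x5) — ~x5 is true.
  11. (~x8) — ~x8 is true.
  12. (~x5 \/ x1 \/ ~x8) — ~x8 is true.
  13. (~x7 \/ x8 \/ ~x5) — ~x5 is true.
  14. (~x8 \/ x5) — ~x8 is true.
  15. (~x5 \/ ~x1 \/ ~x2) — ~x5 is true.
  16. (~x6 \/ x7 \/ ~x3) — ~x6 is true.
  17. (~x2 \/ x4) — ~x2 is true.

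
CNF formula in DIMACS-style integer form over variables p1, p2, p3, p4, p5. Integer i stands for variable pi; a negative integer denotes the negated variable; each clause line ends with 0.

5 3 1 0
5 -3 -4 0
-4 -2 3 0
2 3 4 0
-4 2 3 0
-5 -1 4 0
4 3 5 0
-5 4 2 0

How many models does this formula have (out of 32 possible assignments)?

10

Case analysis on p4 and p3:
  p4=T, p3=T: remaining (p1,p2,p5) ∈ {(F,F,T); (F,T,T); (T,F,T); (T,T,T)} — 4.
  p4=T, p3=F: a clause becomes empty — 0.
  p4=F, p3=T: 5 of the 8 assignments to (p1,p2,p5) work.
  p4=F, p3=F: remaining (p1,p2,p5) ∈ {(F,T,T)} — 1.
Total: 4 + 0 + 5 + 1 = 10.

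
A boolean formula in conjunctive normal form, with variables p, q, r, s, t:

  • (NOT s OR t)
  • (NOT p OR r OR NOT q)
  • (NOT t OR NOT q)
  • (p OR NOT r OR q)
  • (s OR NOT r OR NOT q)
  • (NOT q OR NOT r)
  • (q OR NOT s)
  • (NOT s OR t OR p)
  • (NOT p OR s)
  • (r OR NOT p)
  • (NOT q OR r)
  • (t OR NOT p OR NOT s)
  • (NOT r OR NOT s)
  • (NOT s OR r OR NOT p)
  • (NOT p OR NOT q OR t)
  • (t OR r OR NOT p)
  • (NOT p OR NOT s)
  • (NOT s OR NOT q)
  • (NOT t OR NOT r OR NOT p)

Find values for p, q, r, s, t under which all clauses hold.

p=False, q=False, r=False, s=False, t=False

Branch on p: take p = False.
Set q = False and propagate.
  then r is forced to False.
  then s is forced to False.
t is now unconstrained; take t = False.
Every clause has at least one true literal under this assignment.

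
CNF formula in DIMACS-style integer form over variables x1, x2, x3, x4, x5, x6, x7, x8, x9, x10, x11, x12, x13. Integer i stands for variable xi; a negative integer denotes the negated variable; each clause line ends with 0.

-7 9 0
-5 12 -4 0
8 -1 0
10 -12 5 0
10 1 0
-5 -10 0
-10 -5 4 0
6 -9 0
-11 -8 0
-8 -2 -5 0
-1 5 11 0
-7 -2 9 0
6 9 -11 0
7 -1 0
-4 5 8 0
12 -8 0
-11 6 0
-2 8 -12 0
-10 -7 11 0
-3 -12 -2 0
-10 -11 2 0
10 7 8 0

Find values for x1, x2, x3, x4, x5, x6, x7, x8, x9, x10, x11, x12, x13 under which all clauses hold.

x1=0, x2=1, x3=0, x4=0, x5=0, x6=1, x7=0, x8=1, x9=0, x10=1, x11=0, x12=1, x13=1

x3 occurs only negated in the remaining clauses — set x3 = False.
x6 occurs only positively in the remaining clauses — set x6 = True.
Try x1 = False.
  then x10 is forced to True.
  then x5 is forced to False.
For the remaining variables, x2 = True, x4 = False, x7 = False, x8 = True, x9 = False, x11 = False, x12 = True, x13 = True works.
Every clause has at least one true literal under this assignment.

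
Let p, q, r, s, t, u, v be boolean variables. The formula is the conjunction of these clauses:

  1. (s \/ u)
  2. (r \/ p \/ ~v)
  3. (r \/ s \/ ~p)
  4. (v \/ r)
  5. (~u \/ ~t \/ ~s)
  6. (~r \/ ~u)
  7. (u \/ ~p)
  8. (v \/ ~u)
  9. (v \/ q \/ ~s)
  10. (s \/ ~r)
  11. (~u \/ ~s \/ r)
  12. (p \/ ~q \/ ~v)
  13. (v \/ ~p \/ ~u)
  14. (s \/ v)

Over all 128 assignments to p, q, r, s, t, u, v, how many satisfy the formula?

4

The models are:
  p=0 q=0 r=1 s=1 t=0 u=0 v=1
  p=0 q=0 r=1 s=1 t=1 u=0 v=1
  p=0 q=1 r=1 s=1 t=0 u=0 v=0
  p=0 q=1 r=1 s=1 t=1 u=0 v=0
Count: 4.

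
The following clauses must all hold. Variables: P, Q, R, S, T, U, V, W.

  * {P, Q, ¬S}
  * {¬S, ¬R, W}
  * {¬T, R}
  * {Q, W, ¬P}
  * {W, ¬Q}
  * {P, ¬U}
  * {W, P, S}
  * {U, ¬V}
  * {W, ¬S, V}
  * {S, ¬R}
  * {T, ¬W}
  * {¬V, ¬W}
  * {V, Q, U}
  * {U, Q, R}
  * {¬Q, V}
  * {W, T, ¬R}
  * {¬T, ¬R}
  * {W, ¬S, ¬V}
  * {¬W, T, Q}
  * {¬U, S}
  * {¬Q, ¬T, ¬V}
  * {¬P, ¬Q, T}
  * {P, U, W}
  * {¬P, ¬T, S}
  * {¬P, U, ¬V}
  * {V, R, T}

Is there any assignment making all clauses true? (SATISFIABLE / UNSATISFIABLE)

W = True:
  propagation gives T=True, R=True; an empty clause results — contradiction.
W = False:
  propagation gives Q=False, P=False, S=False; an empty clause results — contradiction.
Every branch closes, so no satisfying assignment exists.

UNSATISFIABLE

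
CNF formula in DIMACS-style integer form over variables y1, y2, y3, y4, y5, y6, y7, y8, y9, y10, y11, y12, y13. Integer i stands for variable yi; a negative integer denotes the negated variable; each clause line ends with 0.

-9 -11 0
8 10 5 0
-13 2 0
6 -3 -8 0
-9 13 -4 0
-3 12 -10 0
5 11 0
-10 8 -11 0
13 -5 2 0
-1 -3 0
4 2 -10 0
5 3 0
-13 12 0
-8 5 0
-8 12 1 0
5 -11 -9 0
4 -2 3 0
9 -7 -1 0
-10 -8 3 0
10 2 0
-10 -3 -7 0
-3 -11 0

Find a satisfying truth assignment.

y1=0, y2=1, y3=1, y4=0, y5=1, y6=0, y7=1, y8=0, y9=0, y10=0, y11=0, y12=1, y13=1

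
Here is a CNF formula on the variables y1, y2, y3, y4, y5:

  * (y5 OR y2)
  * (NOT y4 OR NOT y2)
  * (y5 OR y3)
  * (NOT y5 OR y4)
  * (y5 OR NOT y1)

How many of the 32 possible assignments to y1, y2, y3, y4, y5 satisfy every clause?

5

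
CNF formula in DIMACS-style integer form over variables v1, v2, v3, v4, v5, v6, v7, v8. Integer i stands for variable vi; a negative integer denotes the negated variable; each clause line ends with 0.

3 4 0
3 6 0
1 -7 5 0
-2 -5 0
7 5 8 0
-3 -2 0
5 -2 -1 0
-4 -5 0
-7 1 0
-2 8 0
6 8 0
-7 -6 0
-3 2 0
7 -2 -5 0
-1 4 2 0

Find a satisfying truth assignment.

v1=False, v2=False, v3=False, v4=True, v5=False, v6=True, v7=False, v8=True

v8 occurs only positively in the remaining clauses — set v8 = True.
Set v1 = False and propagate.
  then v7 is forced to False.
For the remaining variables, v2 = False, v3 = False, v4 = True, v5 = False, v6 = True works.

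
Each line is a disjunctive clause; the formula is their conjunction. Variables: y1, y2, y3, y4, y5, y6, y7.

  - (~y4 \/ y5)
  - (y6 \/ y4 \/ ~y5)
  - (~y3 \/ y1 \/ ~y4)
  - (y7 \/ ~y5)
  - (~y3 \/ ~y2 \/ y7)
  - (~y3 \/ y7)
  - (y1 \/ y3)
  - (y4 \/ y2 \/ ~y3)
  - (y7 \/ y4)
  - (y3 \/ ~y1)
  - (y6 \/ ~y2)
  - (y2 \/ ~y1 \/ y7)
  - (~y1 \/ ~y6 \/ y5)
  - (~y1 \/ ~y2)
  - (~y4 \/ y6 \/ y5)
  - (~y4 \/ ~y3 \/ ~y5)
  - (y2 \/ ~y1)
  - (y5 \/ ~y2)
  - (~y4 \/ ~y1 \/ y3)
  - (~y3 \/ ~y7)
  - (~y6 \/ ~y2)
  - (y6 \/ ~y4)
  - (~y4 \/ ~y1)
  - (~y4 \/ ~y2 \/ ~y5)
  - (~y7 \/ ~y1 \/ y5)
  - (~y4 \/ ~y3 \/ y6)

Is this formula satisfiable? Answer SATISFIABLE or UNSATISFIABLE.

UNSATISFIABLE

y4 = True:
  propagation gives y5=True, y7=True, y3=False, y1=True; an empty clause results — contradiction.
y4 = False:
  propagation gives y7=True, y3=False, y1=True; an empty clause results — contradiction.
Every branch closes, so no satisfying assignment exists.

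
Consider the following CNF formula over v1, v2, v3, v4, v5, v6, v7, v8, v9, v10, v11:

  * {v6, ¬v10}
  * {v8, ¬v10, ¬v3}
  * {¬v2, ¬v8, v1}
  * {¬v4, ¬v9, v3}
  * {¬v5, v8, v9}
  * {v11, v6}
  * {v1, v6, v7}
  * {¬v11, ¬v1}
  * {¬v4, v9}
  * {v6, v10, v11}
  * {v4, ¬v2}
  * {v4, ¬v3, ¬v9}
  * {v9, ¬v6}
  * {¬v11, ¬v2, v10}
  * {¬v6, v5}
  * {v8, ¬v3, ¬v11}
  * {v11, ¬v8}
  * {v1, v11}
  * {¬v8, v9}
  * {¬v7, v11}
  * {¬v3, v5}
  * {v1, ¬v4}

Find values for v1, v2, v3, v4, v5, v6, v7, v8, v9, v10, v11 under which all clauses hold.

v1=0  v2=0  v3=0  v4=0  v5=1  v6=1  v7=0  v8=1  v9=1  v10=1  v11=1

Pure literal: v2 appears only negated; assign v2 = False.
Set v1 = False and propagate.
  then v11 is forced to True.
  then v4 is forced to False.
Try v3 = False.
The remaining clauses are satisfied by v5 = True, v6 = True, v7 = False, v8 = True, v9 = True, v10 = True.
Check each clause:
  1. {v6, ¬v10} — v6 is true.
  2. {v8, ¬v3, ¬v10} — v8 is true.
  3. {v1, ¬v2, ¬v8} — ¬v2 is true.
  4. {¬v4, v3, ¬v9} — ¬v4 is true.
  5. {v9, ¬v5, v8} — v8 is true.
  6. {v6, v11} — v11 is true.
  7. {v6, v7, v1} — v6 is true.
  8. {¬v1, ¬v11} — ¬v1 is true.
  9. {v9, ¬v4} — v9 is true.
  10. {v11, v10, v6} — v10 is true.
  11. {v4, ¬v2} — ¬v2 is true.
  12. {v4, ¬v3, ¬v9} — ¬v3 is true.
  13. {¬v6, v9} — v9 is true.
  14. {¬v2, v10, ¬v11} — v10 is true.
  15. {v5, ¬v6} — v5 is true.
  16. {¬v11, v8, ¬v3} — v8 is true.
  17. {v11, ¬v8} — v11 is true.
  18. {v1, v11} — v11 is true.
  19. {¬v8, v9} — v9 is true.
  20. {v11, ¬v7} — ¬v7 is true.
  21. {v5, ¬v3} — ¬v3 is true.
  22. {v1, ¬v4} — ¬v4 is true.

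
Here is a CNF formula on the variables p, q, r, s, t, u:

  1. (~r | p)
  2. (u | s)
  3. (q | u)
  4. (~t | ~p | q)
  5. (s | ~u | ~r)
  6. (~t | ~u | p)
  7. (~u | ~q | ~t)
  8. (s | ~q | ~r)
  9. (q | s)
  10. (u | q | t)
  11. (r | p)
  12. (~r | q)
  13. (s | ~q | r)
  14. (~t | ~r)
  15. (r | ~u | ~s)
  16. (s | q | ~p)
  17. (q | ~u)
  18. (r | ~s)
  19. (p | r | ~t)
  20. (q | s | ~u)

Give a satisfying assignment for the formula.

Try p = True.
The remaining clauses are satisfied by q = True, r = True, s = True, t = False, u = True.

p=T  q=T  r=T  s=T  t=F  u=T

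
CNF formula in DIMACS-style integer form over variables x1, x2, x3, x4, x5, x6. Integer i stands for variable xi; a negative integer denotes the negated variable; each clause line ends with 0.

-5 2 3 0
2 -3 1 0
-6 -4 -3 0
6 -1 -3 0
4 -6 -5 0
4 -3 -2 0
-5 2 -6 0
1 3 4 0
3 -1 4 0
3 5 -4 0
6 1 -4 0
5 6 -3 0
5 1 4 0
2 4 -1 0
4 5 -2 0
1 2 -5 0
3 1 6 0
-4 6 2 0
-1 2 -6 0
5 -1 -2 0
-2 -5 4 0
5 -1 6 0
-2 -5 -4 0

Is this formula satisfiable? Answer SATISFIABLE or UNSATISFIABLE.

UNSATISFIABLE

x4 = True:
  x6 = True:
    propagation gives x3=False, x5=True, x2=True; an empty clause results — contradiction.
  x6 = False:
    propagation gives x1=True, x3=False, x5=True, x2=True; an empty clause results — contradiction.
x4 = False:
  x1 = True:
    propagation gives x3=True, x6=True, x5=False, x2=False; an empty clause results — contradiction.
  x1 = False:
    propagation gives x3=True, x2=True; an empty clause results — contradiction.
Every branch closes, so no satisfying assignment exists.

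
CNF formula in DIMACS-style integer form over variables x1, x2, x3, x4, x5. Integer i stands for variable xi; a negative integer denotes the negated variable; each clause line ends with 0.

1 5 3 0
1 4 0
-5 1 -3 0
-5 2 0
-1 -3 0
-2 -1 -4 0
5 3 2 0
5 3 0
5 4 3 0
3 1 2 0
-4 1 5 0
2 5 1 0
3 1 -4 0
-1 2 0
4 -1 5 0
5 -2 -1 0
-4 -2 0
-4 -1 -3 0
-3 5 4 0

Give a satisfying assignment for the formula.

x1=T  x2=T  x3=F  x4=F  x5=T

Check each clause:
  1. (x3 ∨ x1 ∨ x5) — x1 is true.
  2. (x1 ∨ x4) — x1 is true.
  3. (¬x5 ∨ ¬x3 ∨ x1) — x1 is true.
  4. (¬x5 ∨ x2) — x2 is true.
  5. (¬x1 ∨ ¬x3) — ¬x3 is true.
  6. (¬x2 ∨ ¬x4 ∨ ¬x1) — ¬x4 is true.
  7. (x2 ∨ x3 ∨ x5) — x2 is true.
  8. (x3 ∨ x5) — x5 is true.
  9. (x4 ∨ x5 ∨ x3) — x5 is true.
  10. (x2 ∨ x3 ∨ x1) — x1 is true.
  11. (x5 ∨ x1 ∨ ¬x4) — x1 is true.
  12. (x2 ∨ x1 ∨ x5) — x1 is true.
  13. (x1 ∨ ¬x4 ∨ x3) — x1 is true.
  14. (¬x1 ∨ x2) — x2 is true.
  15. (x4 ∨ ¬x1 ∨ x5) — x5 is true.
  16. (¬x1 ∨ x5 ∨ ¬x2) — x5 is true.
  17. (¬x4 ∨ ¬x2) — ¬x4 is true.
  18. (¬x1 ∨ ¬x4 ∨ ¬x3) — ¬x4 is true.
  19. (x4 ∨ x5 ∨ ¬x3) — x5 is true.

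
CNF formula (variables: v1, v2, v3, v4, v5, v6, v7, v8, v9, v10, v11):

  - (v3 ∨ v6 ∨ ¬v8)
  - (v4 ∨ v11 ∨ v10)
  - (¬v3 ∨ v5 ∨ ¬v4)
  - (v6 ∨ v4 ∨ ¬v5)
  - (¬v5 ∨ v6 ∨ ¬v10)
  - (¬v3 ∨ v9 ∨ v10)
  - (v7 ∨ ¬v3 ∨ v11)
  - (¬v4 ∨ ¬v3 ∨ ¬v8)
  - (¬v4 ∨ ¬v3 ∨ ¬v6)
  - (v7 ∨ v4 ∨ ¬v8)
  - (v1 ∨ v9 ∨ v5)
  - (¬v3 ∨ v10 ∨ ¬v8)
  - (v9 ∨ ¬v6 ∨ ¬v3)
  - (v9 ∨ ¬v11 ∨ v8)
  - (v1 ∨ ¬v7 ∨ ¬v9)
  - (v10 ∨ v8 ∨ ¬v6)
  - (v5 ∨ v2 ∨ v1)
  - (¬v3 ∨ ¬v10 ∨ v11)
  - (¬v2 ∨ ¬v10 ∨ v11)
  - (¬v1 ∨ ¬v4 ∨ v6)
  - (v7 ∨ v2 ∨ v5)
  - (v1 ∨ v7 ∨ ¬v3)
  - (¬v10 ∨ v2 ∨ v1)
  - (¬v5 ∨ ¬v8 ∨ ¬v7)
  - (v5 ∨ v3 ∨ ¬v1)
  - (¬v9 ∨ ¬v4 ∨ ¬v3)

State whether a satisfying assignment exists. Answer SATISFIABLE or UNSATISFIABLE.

SATISFIABLE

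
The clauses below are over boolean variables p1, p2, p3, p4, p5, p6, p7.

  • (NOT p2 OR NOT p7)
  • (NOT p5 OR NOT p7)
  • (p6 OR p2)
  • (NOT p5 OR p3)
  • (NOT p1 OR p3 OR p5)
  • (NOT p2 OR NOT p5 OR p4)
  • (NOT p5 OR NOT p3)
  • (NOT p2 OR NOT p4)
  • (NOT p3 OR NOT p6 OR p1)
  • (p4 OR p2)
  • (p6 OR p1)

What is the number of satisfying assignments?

7

Split on p2, then p5.
  p2=T, p5=T: a clause becomes empty — 0.
  p2=T, p5=F: remaining (p1,p3,p4,p6,p7) ∈ {(F,F,F,T,F); (T,T,F,F,F); (T,T,F,T,F)} — 3.
  p2=F, p5=T: a clause becomes empty — 0.
  p2=F, p5=F: remaining (p1,p3,p4,p6,p7) ∈ {(F,F,T,T,F); (F,F,T,T,T); (T,T,T,T,F); (T,T,T,T,T)} — 4.
Total: 0 + 3 + 0 + 4 = 7.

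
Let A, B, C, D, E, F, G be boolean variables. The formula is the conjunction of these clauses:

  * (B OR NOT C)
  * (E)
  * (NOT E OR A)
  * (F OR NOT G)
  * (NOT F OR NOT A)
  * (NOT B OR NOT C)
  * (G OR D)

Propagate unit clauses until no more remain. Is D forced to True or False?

(E) is a unit clause: E = True.
(NOT E OR A): since E = True, the clause reduces to (A). A = True.
In (NOT A OR NOT F), NOT A is now false; NOT F must hold, so F = False.
(NOT G OR F) with F = False leaves only NOT G, so G = False.
From (D OR G) and G = False: D = True.

True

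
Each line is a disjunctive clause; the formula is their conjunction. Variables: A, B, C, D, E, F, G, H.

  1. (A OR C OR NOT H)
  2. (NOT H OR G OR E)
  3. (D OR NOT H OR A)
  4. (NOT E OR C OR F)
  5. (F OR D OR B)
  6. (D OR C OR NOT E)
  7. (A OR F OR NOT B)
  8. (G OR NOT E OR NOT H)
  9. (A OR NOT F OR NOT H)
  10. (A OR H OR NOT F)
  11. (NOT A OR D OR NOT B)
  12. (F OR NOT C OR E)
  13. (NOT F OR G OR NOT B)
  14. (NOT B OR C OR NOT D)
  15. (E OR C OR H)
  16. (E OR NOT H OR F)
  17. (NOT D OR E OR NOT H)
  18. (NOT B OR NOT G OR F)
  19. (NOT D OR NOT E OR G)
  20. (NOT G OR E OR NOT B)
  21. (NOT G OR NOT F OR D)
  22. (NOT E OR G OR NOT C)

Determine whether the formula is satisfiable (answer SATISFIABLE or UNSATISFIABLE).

Branch on A: take A = False.
For the remaining variables, B = False, C = True, D = True, E = True, F = False, G = True, H = False works.
Every clause has at least one true literal under this assignment.
So A=0  B=0  C=1  D=1  E=1  F=0  G=1  H=0 is a satisfying assignment.

SATISFIABLE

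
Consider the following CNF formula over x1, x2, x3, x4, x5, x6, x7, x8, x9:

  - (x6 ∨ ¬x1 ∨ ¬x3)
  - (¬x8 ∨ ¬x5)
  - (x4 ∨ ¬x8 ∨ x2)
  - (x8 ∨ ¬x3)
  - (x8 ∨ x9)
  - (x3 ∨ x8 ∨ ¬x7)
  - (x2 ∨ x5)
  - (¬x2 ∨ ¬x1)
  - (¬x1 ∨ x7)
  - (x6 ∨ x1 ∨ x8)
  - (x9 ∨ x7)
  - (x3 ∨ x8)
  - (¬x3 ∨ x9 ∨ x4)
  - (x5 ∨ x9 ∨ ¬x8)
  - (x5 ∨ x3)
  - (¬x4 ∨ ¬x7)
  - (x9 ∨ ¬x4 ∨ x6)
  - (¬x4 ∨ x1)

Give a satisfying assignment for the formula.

x1=0, x2=1, x3=1, x4=0, x5=0, x6=1, x7=1, x8=1, x9=1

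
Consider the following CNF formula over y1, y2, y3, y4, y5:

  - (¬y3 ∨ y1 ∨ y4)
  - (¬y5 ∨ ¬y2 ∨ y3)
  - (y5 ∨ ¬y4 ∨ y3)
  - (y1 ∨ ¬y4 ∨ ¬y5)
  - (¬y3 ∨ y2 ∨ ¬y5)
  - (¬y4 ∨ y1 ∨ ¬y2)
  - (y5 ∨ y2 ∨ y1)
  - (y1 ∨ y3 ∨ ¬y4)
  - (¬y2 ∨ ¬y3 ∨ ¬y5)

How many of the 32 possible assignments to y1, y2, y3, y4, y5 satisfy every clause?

Case analysis on y3 and y5:
  y3=T, y5=T: a clause becomes empty — 0.
  y3=T, y5=F: remaining (y1,y2,y4) ∈ {(T,F,F); (T,F,T); (T,T,F); (T,T,T)} — 4.
  y3=F, y5=T: remaining (y1,y2,y4) ∈ {(F,F,F); (T,F,F); (T,F,T)} — 3.
  y3=F, y5=F: remaining (y1,y2,y4) ∈ {(F,T,F); (T,F,F); (T,T,F)} — 3.
Total: 0 + 4 + 3 + 3 = 10.

10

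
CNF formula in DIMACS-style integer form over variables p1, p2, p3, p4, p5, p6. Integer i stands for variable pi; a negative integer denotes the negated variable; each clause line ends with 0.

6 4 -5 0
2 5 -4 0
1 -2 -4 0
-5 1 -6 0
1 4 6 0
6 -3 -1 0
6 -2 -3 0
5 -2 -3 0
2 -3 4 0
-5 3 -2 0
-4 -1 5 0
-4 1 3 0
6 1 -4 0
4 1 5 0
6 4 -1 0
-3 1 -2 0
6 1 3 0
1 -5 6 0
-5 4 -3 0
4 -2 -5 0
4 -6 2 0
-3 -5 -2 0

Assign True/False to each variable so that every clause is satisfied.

p1=T, p2=F, p3=F, p4=T, p5=T, p6=T

Check each clause:
  1. (p6 | p4 | ~p5) — p4 is true.
  2. (~p4 | p2 | p5) — p5 is true.
  3. (p1 | ~p4 | ~p2) — p1 is true.
  4. (~p6 | p1 | ~p5) — p1 is true.
  5. (p4 | p6 | p1) — p1 is true.
  6. (p6 | ~p3 | ~p1) — ~p3 is true.
  7. (~p2 | p6 | ~p3) — ~p3 is true.
  8. (~p2 | ~p3 | p5) — ~p3 is true.
  9. (p2 | ~p3 | p4) — p4 is true.
  10. (~p5 | ~p2 | p3) — ~p2 is true.
  11. (p5 | ~p1 | ~p4) — p5 is true.
  12. (~p4 | p1 | p3) — p1 is true.
  13. (p6 | ~p4 | p1) — p1 is true.
  14. (p4 | p5 | p1) — p1 is true.
  15. (p4 | p6 | ~p1) — p4 is true.
  16. (~p3 | ~p2 | p1) — p1 is true.
  17. (p3 | p6 | p1) — p1 is true.
  18. (~p5 | p1 | p6) — p1 is true.
  19. (~p3 | p4 | ~p5) — p4 is true.
  20. (p4 | ~p5 | ~p2) — p4 is true.
  21. (~p6 | p4 | p2) — p4 is true.
  22. (~p5 | ~p3 | ~p2) — ~p3 is true.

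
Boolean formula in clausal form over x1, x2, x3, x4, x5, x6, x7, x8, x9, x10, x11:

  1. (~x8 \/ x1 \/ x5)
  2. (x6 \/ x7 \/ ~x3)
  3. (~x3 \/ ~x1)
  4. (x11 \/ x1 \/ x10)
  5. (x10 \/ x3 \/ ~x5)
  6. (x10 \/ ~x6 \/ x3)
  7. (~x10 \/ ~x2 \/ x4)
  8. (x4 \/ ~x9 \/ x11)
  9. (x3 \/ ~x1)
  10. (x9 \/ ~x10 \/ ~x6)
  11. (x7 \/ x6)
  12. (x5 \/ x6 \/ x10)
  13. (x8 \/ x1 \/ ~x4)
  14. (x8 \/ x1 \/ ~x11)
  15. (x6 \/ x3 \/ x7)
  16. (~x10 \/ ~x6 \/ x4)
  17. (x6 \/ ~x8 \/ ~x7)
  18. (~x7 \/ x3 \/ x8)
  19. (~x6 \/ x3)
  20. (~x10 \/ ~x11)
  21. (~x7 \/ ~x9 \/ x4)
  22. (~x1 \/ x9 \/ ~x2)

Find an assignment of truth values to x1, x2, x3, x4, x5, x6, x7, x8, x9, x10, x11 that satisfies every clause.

x1=0, x2=1, x3=1, x4=1, x5=1, x6=1, x7=1, x8=1, x9=1, x10=1, x11=0

Check each clause:
  1. (~x8 \/ x1 \/ x5) — x5 is true.
  2. (x6 \/ x7 \/ ~x3) — x6 is true.
  3. (~x3 \/ ~x1) — ~x1 is true.
  4. (x1 \/ x10 \/ x11) — x10 is true.
  5. (~x5 \/ x10 \/ x3) — x10 is true.
  6. (x10 \/ ~x6 \/ x3) — x10 is true.
  7. (x4 \/ ~x2 \/ ~x10) — x4 is true.
  8. (x11 \/ x4 \/ ~x9) — x4 is true.
  9. (x3 \/ ~x1) — x3 is true.
  10. (~x6 \/ ~x10 \/ x9) — x9 is true.
  11. (x6 \/ x7) — x6 is true.
  12. (x6 \/ x5 \/ x10) — x10 is true.
  13. (~x4 \/ x1 \/ x8) — x8 is true.
  14. (x1 \/ ~x11 \/ x8) — x8 is true.
  15. (x7 \/ x3 \/ x6) — x3 is true.
  16. (~x6 \/ x4 \/ ~x10) — x4 is true.
  17. (~x7 \/ ~x8 \/ x6) — x6 is true.
  18. (~x7 \/ x3 \/ x8) — x8 is true.
  19. (x3 \/ ~x6) — x3 is true.
  20. (~x10 \/ ~x11) — ~x11 is true.
  21. (x4 \/ ~x9 \/ ~x7) — x4 is true.
  22. (x9 \/ ~x1 \/ ~x2) — x9 is true.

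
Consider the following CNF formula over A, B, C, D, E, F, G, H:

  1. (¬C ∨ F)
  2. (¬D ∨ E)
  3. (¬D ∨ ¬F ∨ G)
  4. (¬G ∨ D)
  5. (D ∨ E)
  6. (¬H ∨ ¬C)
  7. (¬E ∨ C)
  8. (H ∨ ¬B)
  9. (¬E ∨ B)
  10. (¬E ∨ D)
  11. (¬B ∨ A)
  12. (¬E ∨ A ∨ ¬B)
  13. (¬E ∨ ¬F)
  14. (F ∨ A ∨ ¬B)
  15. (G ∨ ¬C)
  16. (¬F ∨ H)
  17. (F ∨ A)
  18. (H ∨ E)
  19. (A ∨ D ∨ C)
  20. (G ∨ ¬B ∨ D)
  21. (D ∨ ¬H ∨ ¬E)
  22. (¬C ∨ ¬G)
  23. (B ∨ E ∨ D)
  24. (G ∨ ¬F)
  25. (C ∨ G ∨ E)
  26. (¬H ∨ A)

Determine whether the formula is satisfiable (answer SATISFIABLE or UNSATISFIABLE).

E = True:
  propagation gives C=True, F=True; an empty clause results — contradiction.
E = False:
  propagation gives D=False; an empty clause results — contradiction.
Every branch closes, so no satisfying assignment exists.

UNSATISFIABLE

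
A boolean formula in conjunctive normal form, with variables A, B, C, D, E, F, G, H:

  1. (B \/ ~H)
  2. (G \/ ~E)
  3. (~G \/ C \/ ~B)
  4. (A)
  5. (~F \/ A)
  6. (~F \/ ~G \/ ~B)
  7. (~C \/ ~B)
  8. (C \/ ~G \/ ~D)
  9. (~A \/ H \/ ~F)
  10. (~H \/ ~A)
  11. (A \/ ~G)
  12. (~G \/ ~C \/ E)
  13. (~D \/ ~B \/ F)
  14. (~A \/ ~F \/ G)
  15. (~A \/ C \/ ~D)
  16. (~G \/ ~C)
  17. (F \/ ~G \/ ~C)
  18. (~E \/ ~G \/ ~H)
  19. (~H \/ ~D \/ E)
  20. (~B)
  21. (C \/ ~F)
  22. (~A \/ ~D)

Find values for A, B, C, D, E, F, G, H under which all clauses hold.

(A) is a unit clause, so A = True.
The clause (~H) is unit: H must be False.
The clause (~F) is unit: F must be False.
(~B) is a unit clause, so B = False.
Unit propagation: (~D) forces D = False.
Branch on C: take C = True.
  then G is forced to False.
  then E is forced to False.
Check each clause:
  1. (~H \/ B) — ~H is true.
  2. (G \/ ~E) — ~E is true.
  3. (~B \/ ~G \/ C) — ~G is true.
  4. (A) — A is true.
  5. (~F \/ A) — A is true.
  6. (~B \/ ~G \/ ~F) — ~G is true.
  7. (~C \/ ~B) — ~B is true.
  8. (~D \/ ~G \/ C) — ~G is true.
  9. (H \/ ~A \/ ~F) — ~F is true.
  10. (~H \/ ~A) — ~H is true.
  11. (A \/ ~G) — A is true.
  12. (~G \/ E \/ ~C) — ~G is true.
  13. (~D \/ ~B \/ F) — ~D is true.
  14. (~F \/ G \/ ~A) — ~F is true.
  15. (~A \/ ~D \/ C) — C is true.
  16. (~C \/ ~G) — ~G is true.
  17. (F \/ ~C \/ ~G) — ~G is true.
  18. (~H \/ ~E \/ ~G) — ~H is true.
  19. (~D \/ ~H \/ E) — ~H is true.
  20. (~B) — ~B is true.
  21. (~F \/ C) — ~F is true.
  22. (~A \/ ~D) — ~D is true.

A=True  B=False  C=True  D=False  E=False  F=False  G=False  H=False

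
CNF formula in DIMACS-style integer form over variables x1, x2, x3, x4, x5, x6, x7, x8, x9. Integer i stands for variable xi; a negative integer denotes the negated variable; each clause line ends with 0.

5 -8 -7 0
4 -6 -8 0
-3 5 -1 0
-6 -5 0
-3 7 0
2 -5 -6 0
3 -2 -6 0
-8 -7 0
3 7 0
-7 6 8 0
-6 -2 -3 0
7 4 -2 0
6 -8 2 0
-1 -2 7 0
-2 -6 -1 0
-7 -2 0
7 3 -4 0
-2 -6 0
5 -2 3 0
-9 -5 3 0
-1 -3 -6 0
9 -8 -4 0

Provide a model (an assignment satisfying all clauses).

Pure literal: x1 appears only negated; assign x1 = False.
Try x2 = False.
Branch on x3: take x3 = False.
  then x7 is forced to True.
  then x8 is forced to False.
  then x6 is forced to True.
  then x5 is forced to False.
x4, x9 are now unconstrained; take x4 = True, x9 = False.

x1 = F, x2 = F, x3 = F, x4 = T, x5 = F, x6 = T, x7 = T, x8 = F, x9 = F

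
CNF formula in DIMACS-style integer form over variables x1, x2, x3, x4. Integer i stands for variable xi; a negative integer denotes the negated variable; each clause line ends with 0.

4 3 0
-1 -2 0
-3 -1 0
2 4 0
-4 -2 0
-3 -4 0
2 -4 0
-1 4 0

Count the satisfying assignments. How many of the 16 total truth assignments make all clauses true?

Satisfying assignments:
  x1=F x2=T x3=T x4=F
Count: 1.

1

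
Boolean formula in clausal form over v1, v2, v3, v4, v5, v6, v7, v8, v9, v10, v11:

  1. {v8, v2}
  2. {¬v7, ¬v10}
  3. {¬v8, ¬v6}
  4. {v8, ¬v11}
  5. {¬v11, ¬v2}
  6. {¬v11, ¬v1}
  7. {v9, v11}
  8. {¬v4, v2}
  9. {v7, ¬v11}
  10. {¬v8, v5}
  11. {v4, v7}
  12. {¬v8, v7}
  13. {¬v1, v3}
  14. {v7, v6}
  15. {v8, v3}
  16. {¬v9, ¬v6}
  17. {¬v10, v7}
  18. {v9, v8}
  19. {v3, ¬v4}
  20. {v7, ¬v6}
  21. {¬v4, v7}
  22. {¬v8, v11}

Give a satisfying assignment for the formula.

v1 = T, v2 = T, v3 = T, v4 = T, v5 = T, v6 = F, v7 = T, v8 = F, v9 = T, v10 = F, v11 = F

v3 occurs only positively in the remaining clauses — set v3 = True.
v5 occurs only positively in the remaining clauses — set v5 = True.
Set v1 = True and propagate.
  then v11 is forced to False.
  then v9 is forced to True.
  then v6 is forced to False.
  then v7 is forced to True.
  then v10 is forced to False.
  then v8 is forced to False.
  then v2 is forced to True.
v4 is now unconstrained; take v4 = True.
Check each clause:
  1. {v8, v2} — v2 is true.
  2. {¬v10, ¬v7} — ¬v10 is true.
  3. {¬v6, ¬v8} — ¬v8 is true.
  4. {¬v11, v8} — ¬v11 is true.
  5. {¬v11, ¬v2} — ¬v11 is true.
  6. {¬v11, ¬v1} — ¬v11 is true.
  7. {v11, v9} — v9 is true.
  8. {¬v4, v2} — v2 is true.
  9. {¬v11, v7} — ¬v11 is true.
  10. {¬v8, v5} — ¬v8 is true.
  11. {v7, v4} — v4 is true.
  12. {¬v8, v7} — ¬v8 is true.
  13. {v3, ¬v1} — v3 is true.
  14. {v7, v6} — v7 is true.
  15. {v3, v8} — v3 is true.
  16. {¬v9, ¬v6} — ¬v6 is true.
  17. {v7, ¬v10} — ¬v10 is true.
  18. {v9, v8} — v9 is true.
  19. {v3, ¬v4} — v3 is true.
  20. {¬v6, v7} — ¬v6 is true.
  21. {v7, ¬v4} — v7 is true.
  22. {v11, ¬v8} — ¬v8 is true.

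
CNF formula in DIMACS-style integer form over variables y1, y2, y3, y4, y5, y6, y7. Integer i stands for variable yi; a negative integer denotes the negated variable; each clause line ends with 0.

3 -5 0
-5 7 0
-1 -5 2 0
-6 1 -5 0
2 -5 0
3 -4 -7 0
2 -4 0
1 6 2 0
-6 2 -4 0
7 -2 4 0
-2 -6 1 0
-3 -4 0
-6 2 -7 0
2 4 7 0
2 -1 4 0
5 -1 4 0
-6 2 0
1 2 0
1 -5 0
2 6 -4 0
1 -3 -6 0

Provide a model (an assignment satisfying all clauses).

y1=1, y2=1, y3=0, y4=1, y5=0, y6=0, y7=0

Check each clause:
  1. (y3 | ~y5) — ~y5 is true.
  2. (~y5 | y7) — ~y5 is true.
  3. (y2 | ~y5 | ~y1) — y2 is true.
  4. (~y5 | y1 | ~y6) — y1 is true.
  5. (~y5 | y2) — y2 is true.
  6. (y3 | ~y7 | ~y4) — ~y7 is true.
  7. (y2 | ~y4) — y2 is true.
  8. (y6 | y2 | y1) — y1 is true.
  9. (~y6 | ~y4 | y2) — ~y6 is true.
  10. (y4 | y7 | ~y2) — y4 is true.
  11. (~y6 | y1 | ~y2) — y1 is true.
  12. (~y3 | ~y4) — ~y3 is true.
  13. (~y6 | ~y7 | y2) — ~y7 is true.
  14. (y2 | y4 | y7) — y2 is true.
  15. (y4 | ~y1 | y2) — y2 is true.
  16. (y5 | y4 | ~y1) — y4 is true.
  17. (~y6 | y2) — y2 is true.
  18. (y2 | y1) — y1 is true.
  19. (~y5 | y1) — y1 is true.
  20. (y2 | y6 | ~y4) — y2 is true.
  21. (y1 | ~y3 | ~y6) — y1 is true.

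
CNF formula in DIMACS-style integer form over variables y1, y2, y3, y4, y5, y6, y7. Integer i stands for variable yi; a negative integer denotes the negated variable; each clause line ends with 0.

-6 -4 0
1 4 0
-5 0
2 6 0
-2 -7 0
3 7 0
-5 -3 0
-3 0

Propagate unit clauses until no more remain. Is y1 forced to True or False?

(~y5) stands alone — y5 = False.
(~y3) stands alone — y3 = False.
(y7 \/ y3) with y3 = False leaves only y7, so y7 = True.
(~y7 \/ ~y2) with y7 = True leaves only ~y2, so y2 = False.
(y6 \/ y2): since y2 = False, the clause reduces to (y6). y6 = True.
(~y6 \/ ~y4): since y6 = True, the clause reduces to (~y4). y4 = False.
In (y4 \/ y1), y4 is now false; y1 must hold, so y1 = True.

True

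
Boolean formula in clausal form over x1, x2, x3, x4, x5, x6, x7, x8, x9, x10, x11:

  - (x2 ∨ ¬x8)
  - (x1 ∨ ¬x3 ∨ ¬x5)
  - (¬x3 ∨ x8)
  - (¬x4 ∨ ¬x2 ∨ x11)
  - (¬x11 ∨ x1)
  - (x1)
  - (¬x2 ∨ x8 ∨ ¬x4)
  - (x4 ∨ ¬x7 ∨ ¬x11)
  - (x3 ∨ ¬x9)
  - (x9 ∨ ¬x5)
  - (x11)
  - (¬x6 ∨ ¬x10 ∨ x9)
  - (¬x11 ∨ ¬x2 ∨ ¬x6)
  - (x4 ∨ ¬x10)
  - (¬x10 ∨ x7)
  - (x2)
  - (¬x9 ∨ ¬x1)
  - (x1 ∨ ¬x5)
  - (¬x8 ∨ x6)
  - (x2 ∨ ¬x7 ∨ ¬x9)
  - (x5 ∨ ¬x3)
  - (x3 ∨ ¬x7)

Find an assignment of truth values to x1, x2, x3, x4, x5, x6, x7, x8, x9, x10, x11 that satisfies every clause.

(x1) is a unit clause, so x1 = True.
(x11) is a unit clause, so x11 = True.
(x2) is a unit clause, so x2 = True.
Unit propagation: (¬x6) forces x6 = False.
(¬x9) is a unit clause, so x9 = False.
Unit propagation: (¬x5) forces x5 = False.
(¬x8) is a unit clause, so x8 = False.
The clause (¬x3) is unit: x3 must be False.
(¬x4) is a unit clause, so x4 = False.
Unit propagation: (¬x7) forces x7 = False.
The clause (¬x10) is unit: x10 must be False.
Every clause has at least one true literal under this assignment.
Check each clause:
  1. (¬x8 ∨ x2) — ¬x8 is true.
  2. (¬x5 ∨ ¬x3 ∨ x1) — x1 is true.
  3. (x8 ∨ ¬x3) — ¬x3 is true.
  4. (¬x2 ∨ x11 ∨ ¬x4) — x11 is true.
  5. (¬x11 ∨ x1) — x1 is true.
  6. (x1) — x1 is true.
  7. (¬x2 ∨ x8 ∨ ¬x4) — ¬x4 is true.
  8. (¬x7 ∨ x4 ∨ ¬x11) — ¬x7 is true.
  9. (¬x9 ∨ x3) — ¬x9 is true.
  10. (x9 ∨ ¬x5) — ¬x5 is true.
  11. (x11) — x11 is true.
  12. (¬x6 ∨ ¬x10 ∨ x9) — ¬x6 is true.
  13. (¬x6 ∨ ¬x2 ∨ ¬x11) — ¬x6 is true.
  14. (x4 ∨ ¬x10) — ¬x10 is true.
  15. (¬x10 ∨ x7) — ¬x10 is true.
  16. (x2) — x2 is true.
  17. (¬x9 ∨ ¬x1) — ¬x9 is true.
  18. (x1 ∨ ¬x5) — x1 is true.
  19. (¬x8 ∨ x6) — ¬x8 is true.
  20. (¬x9 ∨ ¬x7 ∨ x2) — ¬x7 is true.
  21. (¬x3 ∨ x5) — ¬x3 is true.
  22. (x3 ∨ ¬x7) — ¬x7 is true.

x1=True  x2=True  x3=False  x4=False  x5=False  x6=False  x7=False  x8=False  x9=False  x10=False  x11=True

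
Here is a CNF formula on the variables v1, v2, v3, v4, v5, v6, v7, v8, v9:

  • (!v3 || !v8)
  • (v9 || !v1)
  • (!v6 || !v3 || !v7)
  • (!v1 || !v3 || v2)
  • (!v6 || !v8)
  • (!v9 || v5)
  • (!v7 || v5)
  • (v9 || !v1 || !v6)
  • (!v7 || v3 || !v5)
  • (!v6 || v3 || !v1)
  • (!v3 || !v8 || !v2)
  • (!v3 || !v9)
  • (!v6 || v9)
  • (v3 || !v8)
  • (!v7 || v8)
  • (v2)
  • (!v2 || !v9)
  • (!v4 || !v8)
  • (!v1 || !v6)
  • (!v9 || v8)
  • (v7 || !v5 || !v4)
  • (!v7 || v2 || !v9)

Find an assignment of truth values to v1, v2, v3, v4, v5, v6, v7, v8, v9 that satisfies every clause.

v1=F  v2=T  v3=F  v4=F  v5=F  v6=F  v7=F  v8=F  v9=F

Check each clause:
  1. (!v8 || !v3) — !v8 is true.
  2. (v9 || !v1) — !v1 is true.
  3. (!v3 || !v7 || !v6) — !v7 is true.
  4. (!v3 || v2 || !v1) — v2 is true.
  5. (!v6 || !v8) — !v8 is true.
  6. (v5 || !v9) — !v9 is true.
  7. (v5 || !v7) — !v7 is true.
  8. (!v6 || v9 || !v1) — !v6 is true.
  9. (!v5 || v3 || !v7) — !v7 is true.
  10. (v3 || !v6 || !v1) — !v6 is true.
  11. (!v2 || !v3 || !v8) — !v8 is true.
  12. (!v3 || !v9) — !v3 is true.
  13. (!v6 || v9) — !v6 is true.
  14. (v3 || !v8) — !v8 is true.
  15. (!v7 || v8) — !v7 is true.
  16. (v2) — v2 is true.
  17. (!v9 || !v2) — !v9 is true.
  18. (!v8 || !v4) — !v8 is true.
  19. (!v1 || !v6) — !v6 is true.
  20. (v8 || !v9) — !v9 is true.
  21. (!v4 || v7 || !v5) — !v5 is true.
  22. (!v9 || v2 || !v7) — !v7 is true.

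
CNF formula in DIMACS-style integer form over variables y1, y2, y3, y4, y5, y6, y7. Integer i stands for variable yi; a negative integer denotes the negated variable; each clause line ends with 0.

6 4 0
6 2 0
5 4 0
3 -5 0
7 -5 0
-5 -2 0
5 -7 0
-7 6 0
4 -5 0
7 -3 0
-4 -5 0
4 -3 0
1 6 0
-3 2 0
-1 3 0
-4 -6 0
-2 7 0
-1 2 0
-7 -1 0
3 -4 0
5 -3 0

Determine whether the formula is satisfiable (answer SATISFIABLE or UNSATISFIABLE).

UNSATISFIABLE

y5 = True:
  propagation gives y3=True, y7=True, y2=False; an empty clause results — contradiction.
y5 = False:
  propagation gives y4=True, y7=False, y3=False; an empty clause results — contradiction.
Every branch closes, so no satisfying assignment exists.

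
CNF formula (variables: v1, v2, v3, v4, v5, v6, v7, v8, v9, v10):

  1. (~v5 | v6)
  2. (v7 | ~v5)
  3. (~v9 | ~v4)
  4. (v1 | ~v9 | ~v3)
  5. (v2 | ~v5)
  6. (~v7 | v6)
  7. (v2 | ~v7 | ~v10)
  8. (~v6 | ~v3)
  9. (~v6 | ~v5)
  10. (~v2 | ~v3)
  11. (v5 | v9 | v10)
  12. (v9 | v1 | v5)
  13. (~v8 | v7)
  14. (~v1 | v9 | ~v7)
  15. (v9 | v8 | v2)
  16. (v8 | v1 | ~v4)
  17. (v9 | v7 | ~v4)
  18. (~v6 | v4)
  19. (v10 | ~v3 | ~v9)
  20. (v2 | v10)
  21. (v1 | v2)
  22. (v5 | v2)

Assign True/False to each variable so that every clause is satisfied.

v1 = False  v2 = True  v3 = False  v4 = False  v5 = False  v6 = False  v7 = False  v8 = False  v9 = True  v10 = True

Check each clause:
  1. (v6 | ~v5) — ~v5 is true.
  2. (v7 | ~v5) — ~v5 is true.
  3. (~v4 | ~v9) — ~v4 is true.
  4. (~v9 | ~v3 | v1) — ~v3 is true.
  5. (v2 | ~v5) — v2 is true.
  6. (~v7 | v6) — ~v7 is true.
  7. (~v10 | ~v7 | v2) — ~v7 is true.
  8. (~v6 | ~v3) — ~v6 is true.
  9. (~v5 | ~v6) — ~v6 is true.
  10. (~v2 | ~v3) — ~v3 is true.
  11. (v5 | v10 | v9) — v9 is true.
  12. (v1 | v5 | v9) — v9 is true.
  13. (v7 | ~v8) — ~v8 is true.
  14. (v9 | ~v7 | ~v1) — ~v7 is true.
  15. (v2 | v9 | v8) — v9 is true.
  16. (v8 | ~v4 | v1) — ~v4 is true.
  17. (v7 | v9 | ~v4) — v9 is true.
  18. (v4 | ~v6) — ~v6 is true.
  19. (v10 | ~v9 | ~v3) — v10 is true.
  20. (v10 | v2) — v10 is true.
  21. (v2 | v1) — v2 is true.
  22. (v5 | v2) — v2 is true.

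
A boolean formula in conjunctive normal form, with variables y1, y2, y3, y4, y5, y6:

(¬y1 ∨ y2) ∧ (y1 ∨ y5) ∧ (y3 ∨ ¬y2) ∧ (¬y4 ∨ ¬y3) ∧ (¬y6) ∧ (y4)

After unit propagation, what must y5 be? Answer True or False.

True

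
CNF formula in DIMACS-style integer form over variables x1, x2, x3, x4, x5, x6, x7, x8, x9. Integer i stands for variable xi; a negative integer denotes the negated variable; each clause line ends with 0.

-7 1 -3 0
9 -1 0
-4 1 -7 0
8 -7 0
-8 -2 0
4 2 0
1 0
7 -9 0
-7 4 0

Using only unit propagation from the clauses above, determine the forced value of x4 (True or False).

(x1) is a unit clause: x1 = True.
In (~x1 \/ x9), ~x1 is now false; x9 must hold, so x9 = True.
(~x9 \/ x7): since x9 = True, the clause reduces to (x7). x7 = True.
(x8 \/ ~x7) with x7 = True leaves only x8, so x8 = True.
In (~x2 \/ ~x8), ~x8 is now false; ~x2 must hold, so x2 = False.
(x2 \/ x4): since x2 = False, the clause reduces to (x4). x4 = True.

True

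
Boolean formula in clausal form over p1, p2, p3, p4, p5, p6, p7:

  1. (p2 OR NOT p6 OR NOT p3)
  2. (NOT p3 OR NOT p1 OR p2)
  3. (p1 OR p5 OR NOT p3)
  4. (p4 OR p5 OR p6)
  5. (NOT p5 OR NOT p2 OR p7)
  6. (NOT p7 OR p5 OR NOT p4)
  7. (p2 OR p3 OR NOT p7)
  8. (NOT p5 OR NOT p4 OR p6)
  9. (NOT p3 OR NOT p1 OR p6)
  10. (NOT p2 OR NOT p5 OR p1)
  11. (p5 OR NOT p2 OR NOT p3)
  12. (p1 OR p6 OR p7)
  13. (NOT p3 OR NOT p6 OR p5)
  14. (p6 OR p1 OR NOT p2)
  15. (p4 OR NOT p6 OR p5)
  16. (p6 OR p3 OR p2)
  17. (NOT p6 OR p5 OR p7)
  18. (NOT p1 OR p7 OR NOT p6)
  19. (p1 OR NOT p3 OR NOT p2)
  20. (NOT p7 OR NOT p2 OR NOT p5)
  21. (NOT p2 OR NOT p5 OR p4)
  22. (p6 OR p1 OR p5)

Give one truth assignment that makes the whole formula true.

p1 = F, p2 = F, p3 = F, p4 = F, p5 = T, p6 = T, p7 = F

Branch on p1: take p1 = False.
For the remaining variables, p2 = False, p3 = False, p4 = False, p5 = True, p6 = True, p7 = False works.
Every clause has at least one true literal under this assignment.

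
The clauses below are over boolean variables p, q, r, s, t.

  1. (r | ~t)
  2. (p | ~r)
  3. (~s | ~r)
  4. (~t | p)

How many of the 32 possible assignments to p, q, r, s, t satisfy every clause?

12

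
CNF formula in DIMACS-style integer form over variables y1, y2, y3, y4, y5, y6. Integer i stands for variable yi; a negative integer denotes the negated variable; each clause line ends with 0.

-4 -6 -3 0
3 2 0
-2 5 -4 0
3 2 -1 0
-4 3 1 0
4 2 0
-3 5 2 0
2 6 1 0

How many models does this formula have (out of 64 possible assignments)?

21

Split on y2, then y3.
  y2=T, y3=T: y1 free; 5 ways for (y4,y5,y6) × 2^1 = 10.
  y2=T, y3=F: y6 free; 5 ways for (y1,y4,y5) × 2^1 = 10.
  y2=F, y3=T: remaining (y1,y4,y5,y6) ∈ {(T,T,T,F)} — 1.
  y2=F, y3=F: a clause becomes empty — 0.
Total: 10 + 10 + 1 + 0 = 21.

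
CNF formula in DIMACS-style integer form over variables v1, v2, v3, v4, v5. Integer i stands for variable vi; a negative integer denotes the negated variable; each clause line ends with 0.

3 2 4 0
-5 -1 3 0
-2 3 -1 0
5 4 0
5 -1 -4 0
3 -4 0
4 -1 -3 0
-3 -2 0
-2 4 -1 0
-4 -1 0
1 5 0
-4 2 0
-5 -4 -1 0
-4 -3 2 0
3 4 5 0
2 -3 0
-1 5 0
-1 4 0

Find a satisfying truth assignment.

Set v1 = False and propagate.
  then v5 is forced to True.
Branch on v2: take v2 = True.
  then v3 is forced to False.
  then v4 is forced to False.
Every clause has at least one true literal under this assignment.

v1 = 0, v2 = 1, v3 = 0, v4 = 0, v5 = 1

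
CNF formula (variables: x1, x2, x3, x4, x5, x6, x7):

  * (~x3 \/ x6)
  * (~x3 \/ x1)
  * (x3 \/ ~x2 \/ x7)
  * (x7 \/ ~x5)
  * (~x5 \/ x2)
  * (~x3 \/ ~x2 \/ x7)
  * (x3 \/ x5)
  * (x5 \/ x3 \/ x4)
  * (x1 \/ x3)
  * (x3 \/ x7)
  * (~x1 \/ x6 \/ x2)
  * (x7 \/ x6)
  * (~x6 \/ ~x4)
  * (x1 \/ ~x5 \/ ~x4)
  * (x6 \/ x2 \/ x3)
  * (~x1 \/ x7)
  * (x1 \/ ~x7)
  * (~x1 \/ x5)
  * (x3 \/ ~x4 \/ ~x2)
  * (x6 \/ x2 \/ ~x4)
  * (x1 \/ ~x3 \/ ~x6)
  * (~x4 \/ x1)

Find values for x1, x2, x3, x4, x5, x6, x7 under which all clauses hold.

x1=True  x2=True  x3=True  x4=False  x5=True  x6=True  x7=True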